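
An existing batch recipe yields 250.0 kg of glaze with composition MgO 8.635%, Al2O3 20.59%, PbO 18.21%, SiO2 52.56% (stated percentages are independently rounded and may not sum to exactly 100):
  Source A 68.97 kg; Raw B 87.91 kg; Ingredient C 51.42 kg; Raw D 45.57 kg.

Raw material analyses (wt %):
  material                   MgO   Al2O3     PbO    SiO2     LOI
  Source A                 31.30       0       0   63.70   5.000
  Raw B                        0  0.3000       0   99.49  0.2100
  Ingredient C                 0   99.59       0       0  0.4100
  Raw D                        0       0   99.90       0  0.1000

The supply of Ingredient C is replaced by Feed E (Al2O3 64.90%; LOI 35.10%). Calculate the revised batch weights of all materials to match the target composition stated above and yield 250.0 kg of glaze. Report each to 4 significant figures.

Revised batch per 250.0 kg glaze:
  Source A: 68.97 kg
  Raw B: 87.91 kg
  Feed E: 78.91 kg
  Raw D: 45.57 kg
Total batch = 281.4 kg; LOI loss = 31.38 kg

The intermediate values are displayed rounded to 4 significant figures in the working. Each numeric step runs at full float precision through the solve — a single rounding finalizes every reported value — all derived quantities, including four oxide percentages, glass mass, the yield, totals, LOI, are computed from the batch weights per 250.0 kg of glass at full precision exactly as shown in either problem or answer.
Target oxide masses per 250.0 kg glaze:
  MgO: 8.635% × 250.0 = 21.59 kg
  Al2O3: 20.59% × 250.0 = 51.48 kg
  PbO: 18.21% × 250.0 = 45.52 kg
  SiO2: 52.56% × 250.0 = 131.4 kg
Sums-versus-targets review from the weights as reported, at the basis given (oxide sums agree with the targets within answer rounding):
  MgO: 68.97·0.3130 = 21.59 kg (target 21.59 kg)
  Al2O3: 87.91·0.003000 + 78.91·0.6490 = 51.48 kg (target 51.48 kg)
  PbO: 45.57·0.9990 = 45.52 kg (target 45.52 kg)
  SiO2: 68.97·0.6370 + 87.91·0.9949 = 131.4 kg (target 131.4 kg)
Glass-mass bookkeeping: batch Σ − ignition loss = 250.0 kg (summing oxide targets gives 250.0 kg; stated basis 250.0 kg — gaps are rounding artifacts).
Batch grand total — Σ batch = 281.4 kg; ignition loss, Σ(batch × LOI) = 31.38 kg; yield, glass over the total, = 88.85%.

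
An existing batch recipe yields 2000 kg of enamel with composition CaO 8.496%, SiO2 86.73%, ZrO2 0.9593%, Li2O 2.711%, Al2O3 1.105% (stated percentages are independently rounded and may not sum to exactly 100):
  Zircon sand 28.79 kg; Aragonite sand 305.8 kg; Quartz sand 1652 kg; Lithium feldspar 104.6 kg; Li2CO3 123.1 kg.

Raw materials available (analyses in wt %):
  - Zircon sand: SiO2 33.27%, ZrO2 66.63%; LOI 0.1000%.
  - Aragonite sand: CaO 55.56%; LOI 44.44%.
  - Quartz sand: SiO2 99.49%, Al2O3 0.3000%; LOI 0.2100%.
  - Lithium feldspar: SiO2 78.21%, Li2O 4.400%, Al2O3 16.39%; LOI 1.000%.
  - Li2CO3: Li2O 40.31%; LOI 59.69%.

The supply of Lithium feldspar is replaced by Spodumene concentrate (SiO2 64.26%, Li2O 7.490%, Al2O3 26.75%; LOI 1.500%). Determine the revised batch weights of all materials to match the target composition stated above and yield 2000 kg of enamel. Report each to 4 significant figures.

Revised batch per 2000 kg enamel:
  Zircon sand: 28.79 kg
  Aragonite sand: 305.8 kg
  Quartz sand: 1693 kg
  Spodumene concentrate: 63.63 kg
  Li2CO3: 122.7 kg
Total batch = 2214 kg; LOI loss = 213.7 kg

All internal work holds exact precision in every operation. Intermediates are shown rounded to 4 significant figures within the worked lines. Each reported result sees exactly one rounding; the derived quantities, including the totals, the five compositions, the yield, LOI, glass mass, are recomputed from the weighed amounts on 2000 kg of glass in full float precision, as quoted within either problem or answer.
The oxide mass targets at 2000 kg enamel:
  CaO: 8.496% × 2000 = 169.9 kg
  SiO2: 86.73% × 2000 = 1735 kg
  ZrO2: 0.9593% × 2000 = 19.19 kg
  Li2O: 2.711% × 2000 = 54.22 kg
  Al2O3: 1.105% × 2000 = 22.10 kg
Sums-versus-targets review from the weights as reported, on the stated basis (sums match the target masses within answer rounding):
  CaO: 305.8·0.5556 = 169.9 kg (target 169.9 kg)
  SiO2: 28.79·0.3327 + 1693·0.9949 + 63.63·0.6426 = 1735 kg (target 1735 kg)
  ZrO2: 28.79·0.6663 = 19.18 kg (target 19.19 kg)
  Li2O: 63.63·0.07490 + 122.7·0.4031 = 54.23 kg (target 54.22 kg)
  Al2O3: 1693·0.003000 + 63.63·0.2675 = 22.10 kg (target 22.10 kg)
The glass-mass cross-check: the batch minus its LOI: 2000 kg (summing oxide targets gives 2000 kg; the stated basis being 2000 kg — deltas are rounding alone).
Batch total: Σ batch = 2214 kg; the LOI term Σ batch·LOI equals 213.7 kg; as yield: glass ÷ batch → 90.35%.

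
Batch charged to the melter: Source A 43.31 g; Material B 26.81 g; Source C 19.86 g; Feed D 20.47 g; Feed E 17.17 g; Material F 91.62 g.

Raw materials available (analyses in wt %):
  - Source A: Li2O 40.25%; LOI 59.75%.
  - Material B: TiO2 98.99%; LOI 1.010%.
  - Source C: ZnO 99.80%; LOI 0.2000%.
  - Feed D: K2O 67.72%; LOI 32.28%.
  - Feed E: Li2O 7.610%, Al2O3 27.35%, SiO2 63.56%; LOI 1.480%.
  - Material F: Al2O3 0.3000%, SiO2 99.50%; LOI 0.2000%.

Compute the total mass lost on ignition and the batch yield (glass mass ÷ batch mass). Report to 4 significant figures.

LOI loss = 33.23 g; glass = 186.0 g; yield = 84.84%

Rounding to 4 significant digits applies to every intermediate as shown. All arithmetic carries exact precision end to end; exactly one rounding is applied to every reported result. Derived quantities (the totals, the yield, glass mass, six oxide percentages, LOI) are re-derived in full precision starting from the weights at 186.0 g of glass, precisely as stated by the question or the answer.
Per-material ignition loss:
  Source A: 43.31 × 0.5975 = 25.88 g
  Material B: 26.81 × 0.01010 = 0.2708 g
  Source C: 19.86 × 0.002000 = 0.03972 g
  Feed D: 20.47 × 0.3228 = 6.608 g
  Feed E: 17.17 × 0.01480 = 0.2541 g
  Material F: 91.62 × 0.002000 = 0.1832 g
Total LOI = 33.23 g
Glass = batch − LOI = 219.2 − 33.23 = 186.0 g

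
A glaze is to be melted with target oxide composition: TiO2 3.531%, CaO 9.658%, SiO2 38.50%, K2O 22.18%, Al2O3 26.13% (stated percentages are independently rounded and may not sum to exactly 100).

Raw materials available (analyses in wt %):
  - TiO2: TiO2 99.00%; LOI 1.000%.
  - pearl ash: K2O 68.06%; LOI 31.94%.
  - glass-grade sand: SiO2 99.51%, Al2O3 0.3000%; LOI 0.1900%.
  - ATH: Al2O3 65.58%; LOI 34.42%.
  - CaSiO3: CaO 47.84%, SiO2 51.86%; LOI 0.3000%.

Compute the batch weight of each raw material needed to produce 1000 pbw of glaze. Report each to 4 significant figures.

The intermediate values are displayed, with 4-significant-digit rounding, when written out. All internal work maintains full float precision end to end — each reported value sees exactly one rounding — the derived quantities (the five compositions, glass mass, the totals, yield, LOI) are recomputed in exact precision from the batch weights on 1000 pbw of glass, precisely as stated by the problem or the answer.
Oxide-by-oxide targets in 1000 pbw glaze:
  TiO2: 3.531% × 1000 = 35.31 pbw
  CaO: 9.658% × 1000 = 96.58 pbw
  SiO2: 38.50% × 1000 = 385.0 pbw
  K2O: 22.18% × 1000 = 221.8 pbw
  Al2O3: 26.13% × 1000 = 261.3 pbw
Checking each oxide sum applying the batch weights above, at the basis given (oxide sums agree with the targets exact up to rounding of places):
  TiO2: 35.67·0.9900 = 35.31 pbw (target 35.31 pbw)
  CaO: 201.9·0.4784 = 96.59 pbw (target 96.58 pbw)
  SiO2: 281.7·0.9951 + 201.9·0.5186 = 385.0 pbw (target 385.0 pbw)
  K2O: 325.9·0.6806 = 221.8 pbw (target 221.8 pbw)
  Al2O3: 281.7·0.003000 + 397.2·0.6558 = 261.3 pbw (target 261.3 pbw)
The glass-mass cross-check: batch total minus LOI = 1000 pbw (summing oxide targets gives 1000 pbw; stated basis 1000 pbw — any gap is answer rounding).
Batch grand total — Σ batch = 1242 pbw; Σ batch·LOI gives LOI loss = 242.3 pbw; yield = glass ÷ total batch = 80.50%.

Batch per 1000 pbw glaze:
  TiO2: 35.67 pbw
  pearl ash: 325.9 pbw
  glass-grade sand: 281.7 pbw
  ATH: 397.2 pbw
  CaSiO3: 201.9 pbw
Total batch = 1242 pbw; LOI loss = 242.3 pbw; yield = 80.50%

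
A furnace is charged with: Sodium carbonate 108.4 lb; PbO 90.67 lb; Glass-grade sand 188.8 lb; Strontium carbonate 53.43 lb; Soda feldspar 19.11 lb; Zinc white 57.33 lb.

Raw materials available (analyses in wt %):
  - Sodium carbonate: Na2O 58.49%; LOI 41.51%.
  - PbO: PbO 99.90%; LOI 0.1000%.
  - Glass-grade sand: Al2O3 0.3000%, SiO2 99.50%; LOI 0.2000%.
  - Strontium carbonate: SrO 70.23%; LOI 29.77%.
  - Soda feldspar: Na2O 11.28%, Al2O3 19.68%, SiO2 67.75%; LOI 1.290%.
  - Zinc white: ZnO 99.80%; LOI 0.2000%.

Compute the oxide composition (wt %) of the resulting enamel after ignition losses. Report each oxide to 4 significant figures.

Intermediates appear rounded off to 4 significant figures as written; the whole derivation keeps full precision from first step to last. Every reported number undergoes a single rounding — derived quantities (glass mass, LOI, the six compositions, yield, totals) are carried from the batch weights on 456.0 lb of glass at full float precision as written in the problem or answer text.
What the batch supplies per oxide:
  PbO: 90.67·0.9990 = 90.58 lb
  SrO: 53.43·0.7023 = 37.52 lb
  ZnO: 57.33·0.9980 = 57.22 lb
  Na2O: 108.4·0.5849 + 19.11·0.1128 = 65.56 lb
  Al2O3: 188.8·0.003000 + 19.11·0.1968 = 4.327 lb
  SiO2: 188.8·0.9950 + 19.11·0.6775 = 200.8 lb
LOI: 108.4·0.4151 + 90.67·0.001000 + 188.8·0.002000 + 53.43·0.2977 + 19.11·0.01290 + 57.33·0.002000 = 61.73 lb
Glass = total batch minus LOI = 517.7 − 61.73 = 456.0 lb (consistent with Σ oxide mass)
wt % = oxide mass / glass mass × 100

Glass mass = 456.0 lb (batch 517.7 − LOI 61.73).
Composition: PbO 19.86%, SrO 8.229%, ZnO 12.55%, Na2O 14.38%, Al2O3 0.9489%, SiO2 44.04%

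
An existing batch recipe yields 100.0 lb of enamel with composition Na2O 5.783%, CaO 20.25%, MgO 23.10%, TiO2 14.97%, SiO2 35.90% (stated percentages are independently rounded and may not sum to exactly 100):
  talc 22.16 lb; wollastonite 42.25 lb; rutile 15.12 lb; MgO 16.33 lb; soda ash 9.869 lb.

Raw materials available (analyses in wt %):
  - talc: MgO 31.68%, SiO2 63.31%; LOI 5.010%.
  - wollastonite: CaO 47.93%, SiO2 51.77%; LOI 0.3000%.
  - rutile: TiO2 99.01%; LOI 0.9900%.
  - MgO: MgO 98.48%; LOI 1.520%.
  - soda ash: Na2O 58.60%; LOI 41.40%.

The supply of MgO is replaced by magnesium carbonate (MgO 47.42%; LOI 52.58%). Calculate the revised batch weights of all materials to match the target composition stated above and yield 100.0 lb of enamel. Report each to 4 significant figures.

Intermediates are displayed rounded to 4 significant digits when written out; all arithmetic carries exact precision through every step — each reported value takes just one rounding. The derived quantities are computed from the batch weights per 100.0 lb of glass in full float precision (LOI, five oxide percentages, yield, glass mass, totals) exactly as shown in question or answer.
Oxide mass targets, per 100.0 lb enamel:
  Na2O: 5.783% × 100.0 = 5.783 lb
  CaO: 20.25% × 100.0 = 20.25 lb
  MgO: 23.10% × 100.0 = 23.10 lb
  TiO2: 14.97% × 100.0 = 14.97 lb
  SiO2: 35.90% × 100.0 = 35.90 lb
Balance tally, oxide-wise, on the weights just shown, on the stated basis (oxide sums agree with the targets given rounding of the digits):
  Na2O: 9.869·0.5860 = 5.783 lb (target 5.783 lb)
  CaO: 42.25·0.4793 = 20.25 lb (target 20.25 lb)
  MgO: 22.16·0.3168 + 33.91·0.4742 = 23.10 lb (target 23.10 lb)
  TiO2: 15.12·0.9901 = 14.97 lb (target 14.97 lb)
  SiO2: 22.16·0.6331 + 42.25·0.5177 = 35.90 lb (target 35.90 lb)
Glass-mass closure: the batch minus its LOI: 100.0 lb (targets for the oxides total 100.0 lb; with the basis standing at 100.0 lb — any gap is answer rounding).
Whole-batch sum: Σ batch = 123.3 lb; loss to ignition Σ batch·LOI = 23.30 lb; as yield: glass ÷ batch → 81.10%.

Revised batch per 100.0 lb enamel:
  talc: 22.16 lb
  wollastonite: 42.25 lb
  rutile: 15.12 lb
  magnesium carbonate: 33.91 lb
  soda ash: 9.869 lb
Total batch = 123.3 lb; LOI loss = 23.30 lb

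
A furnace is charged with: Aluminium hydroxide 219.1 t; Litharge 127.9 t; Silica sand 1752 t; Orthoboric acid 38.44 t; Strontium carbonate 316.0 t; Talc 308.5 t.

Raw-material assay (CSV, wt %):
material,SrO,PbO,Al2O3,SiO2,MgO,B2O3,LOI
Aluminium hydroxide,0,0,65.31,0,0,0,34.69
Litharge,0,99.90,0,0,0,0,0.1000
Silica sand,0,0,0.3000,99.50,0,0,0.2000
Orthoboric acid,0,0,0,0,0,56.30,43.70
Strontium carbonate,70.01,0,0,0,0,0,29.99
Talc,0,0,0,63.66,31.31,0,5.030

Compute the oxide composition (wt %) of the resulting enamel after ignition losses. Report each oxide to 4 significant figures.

Intermediates are shown rounded to four significant digits in the printout — every computation keeps full precision all the way through — a single rounding completes every reported number. All derived quantities, which include ignition loss, six oxide percentages, yield, the totals, net glass mass, are computed at full precision, exactly as shown in the problem or answer text, from the batch weights at 2555 t of glass.
Oxide-by-oxide delivered mass:
  SrO: 316.0·0.7001 = 221.2 t
  PbO: 127.9·0.9990 = 127.8 t
  Al2O3: 219.1·0.6531 + 1752·0.003000 = 148.4 t
  SiO2: 1752·0.9950 + 308.5·0.6366 = 1940 t
  MgO: 308.5·0.3131 = 96.59 t
  B2O3: 38.44·0.5630 = 21.64 t
LOI: 219.1·0.3469 + 127.9·0.001000 + 1752·0.002000 + 38.44·0.4370 + 316.0·0.2999 + 308.5·0.05030 = 206.7 t
Net of LOI, the glass mass = 2762 − 206.7 = 2555 t (equal to the oxide-mass sum)
percent by weight: oxide/glass ×100

Glass mass = 2555 t (batch 2762 − LOI 206.7).
Composition: SrO 8.658%, PbO 5.000%, Al2O3 5.806%, SiO2 75.91%, MgO 3.780%, B2O3 0.8470%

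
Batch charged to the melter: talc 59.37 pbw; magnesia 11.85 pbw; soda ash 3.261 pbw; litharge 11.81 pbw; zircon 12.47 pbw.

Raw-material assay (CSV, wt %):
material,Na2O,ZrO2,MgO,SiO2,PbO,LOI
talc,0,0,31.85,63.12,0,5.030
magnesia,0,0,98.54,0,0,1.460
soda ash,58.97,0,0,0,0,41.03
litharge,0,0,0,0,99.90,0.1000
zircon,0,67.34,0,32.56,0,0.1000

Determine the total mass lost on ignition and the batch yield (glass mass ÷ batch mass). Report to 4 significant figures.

LOI loss = 4.522 pbw; glass = 94.24 pbw; yield = 95.42%

Mid-chain values are displayed rounded to 4 significant figures between the steps — exact precision is held end to end — each reported number includes exactly one rounding — derived quantities (glass mass, totals, five oxide percentages, ignition loss, the yield) are recomputed from the weighed amounts at 94.24 pbw of glass in full precision, as written in either problem or answer.
Per-material ignition loss:
  talc: 59.37 × 0.05030 = 2.986 pbw
  magnesia: 11.85 × 0.01460 = 0.1730 pbw
  soda ash: 3.261 × 0.4103 = 1.338 pbw
  litharge: 11.81 × 0.001000 = 0.01181 pbw
  zircon: 12.47 × 0.001000 = 0.01247 pbw
Total LOI = 4.522 pbw
Glass = batch − LOI = 98.76 − 4.522 = 94.24 pbw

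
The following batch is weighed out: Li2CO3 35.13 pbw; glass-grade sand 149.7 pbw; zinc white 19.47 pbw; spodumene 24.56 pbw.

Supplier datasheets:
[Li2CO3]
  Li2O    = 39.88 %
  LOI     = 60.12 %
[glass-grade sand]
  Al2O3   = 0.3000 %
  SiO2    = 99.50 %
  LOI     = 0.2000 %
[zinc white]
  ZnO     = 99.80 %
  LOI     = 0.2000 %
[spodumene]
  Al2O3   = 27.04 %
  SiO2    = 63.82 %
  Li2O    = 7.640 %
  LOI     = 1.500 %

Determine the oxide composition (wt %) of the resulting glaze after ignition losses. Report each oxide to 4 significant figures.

All internal work keeps full float precision in every operation. Working values appear with 4-significant-digit rounding at each printed step — every reported value is rounded just once; derived quantities (the four compositions, yield, the totals, LOI, glass mass) are recomputed from the batch weights for 207.0 pbw of glass at exact precision exactly as printed in the problem or answer text.
Oxide masses out of the charge:
  Al2O3: 149.7·0.003000 + 24.56·0.2704 = 7.090 pbw
  SiO2: 149.7·0.9950 + 24.56·0.6382 = 164.6 pbw
  Li2O: 35.13·0.3988 + 24.56·0.07640 = 15.89 pbw
  ZnO: 19.47·0.9980 = 19.43 pbw
LOI: 35.13·0.6012 + 149.7·0.002000 + 19.47·0.002000 + 24.56·0.01500 = 21.83 pbw
Net of LOI, the glass mass = 228.9 − 21.83 = 207.0 pbw (= Σ oxide masses)
each wt % is 100 × oxide ÷ glass

Glass mass = 207.0 pbw (batch 228.9 − LOI 21.83).
Composition: Al2O3 3.425%, SiO2 79.52%, Li2O 7.673%, ZnO 9.385%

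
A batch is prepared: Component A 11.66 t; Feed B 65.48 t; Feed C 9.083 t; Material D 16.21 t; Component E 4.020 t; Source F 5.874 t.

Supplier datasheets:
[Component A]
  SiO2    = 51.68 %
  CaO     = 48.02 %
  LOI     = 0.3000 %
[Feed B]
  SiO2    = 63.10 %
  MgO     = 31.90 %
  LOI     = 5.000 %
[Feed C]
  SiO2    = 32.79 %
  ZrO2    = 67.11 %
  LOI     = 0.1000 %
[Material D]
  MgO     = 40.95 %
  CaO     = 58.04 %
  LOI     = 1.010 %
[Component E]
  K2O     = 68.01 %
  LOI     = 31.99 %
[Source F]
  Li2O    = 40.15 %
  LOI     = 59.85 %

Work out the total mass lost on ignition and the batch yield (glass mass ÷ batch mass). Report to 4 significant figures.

LOI loss = 8.283 t; glass = 104.0 t; yield = 92.63%

All internal work maintains exact precision in all steps. Mid-chain values are shown with 4-significant-digit rounding across the worked steps; every reported figure takes a single rounding; all derived quantities (yield, the totals, net glass mass, ignition loss, six oxide percentages) are rebuilt using the weight values per 104.0 t of glass in exact precision, precisely as stated by the question or the answer.
Loss on ignition, line by line:
  Component A: 11.66 × 0.003000 = 0.03498 t
  Feed B: 65.48 × 0.05000 = 3.274 t
  Feed C: 9.083 × 0.001000 = 0.009083 t
  Material D: 16.21 × 0.01010 = 0.1637 t
  Component E: 4.020 × 0.3199 = 1.286 t
  Source F: 5.874 × 0.5985 = 3.516 t
Total LOI = 8.283 t
Glass = batch − LOI = 112.3 − 8.283 = 104.0 t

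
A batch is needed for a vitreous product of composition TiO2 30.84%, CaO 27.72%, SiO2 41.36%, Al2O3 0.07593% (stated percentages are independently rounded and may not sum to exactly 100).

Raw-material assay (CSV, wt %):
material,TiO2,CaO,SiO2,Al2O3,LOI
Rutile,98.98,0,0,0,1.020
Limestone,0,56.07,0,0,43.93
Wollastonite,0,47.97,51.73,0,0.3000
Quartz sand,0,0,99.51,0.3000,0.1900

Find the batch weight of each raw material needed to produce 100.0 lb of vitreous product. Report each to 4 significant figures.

The working math holds full float precision at each step; mid-chain values appear rounded to 4 significant digits within the worked lines; every reported value takes just one rounding. Derived quantities, including the yield, the totals, net glass mass, the four compositions, ignition loss, are carried using the weight values for 100.0 lb of glass in full precision exactly as printed in either problem or answer.
Oxide mass targets, per 100.0 lb vitreous product:
  TiO2: 30.84% × 100.0 = 30.84 lb
  CaO: 27.72% × 100.0 = 27.72 lb
  SiO2: 41.36% × 100.0 = 41.36 lb
  Al2O3: 0.07593% × 100.0 = 0.07593 lb
Balance tally, oxide-wise, given the weights on record, on the stated basis (summed amounts equal target values up to rounding of the answer):
  TiO2: 31.16·0.9898 = 30.84 lb (target 30.84 lb)
  CaO: 22.69·0.5607 + 31.27·0.4797 = 27.72 lb (target 27.72 lb)
  SiO2: 31.27·0.5173 + 25.31·0.9951 = 41.36 lb (target 41.36 lb)
  Al2O3: 25.31·0.003000 = 0.07593 lb (target 0.07593 lb)
Glass-mass closure: total batch − LOI = 100.0 lb (the targets, summed, come to 100.0 lb; the stated basis being 100.0 lb — differing by rounding only).
Total batch = Σ batch = 110.4 lb; ignition loss, Σ(batch × LOI) = 10.43 lb; glass ÷ batch gives a yield of 90.56%.

Batch per 100.0 lb vitreous product:
  Rutile: 31.16 lb
  Limestone: 22.69 lb
  Wollastonite: 31.27 lb
  Quartz sand: 25.31 lb
Total batch = 110.4 lb; LOI loss = 10.43 lb; yield = 90.56%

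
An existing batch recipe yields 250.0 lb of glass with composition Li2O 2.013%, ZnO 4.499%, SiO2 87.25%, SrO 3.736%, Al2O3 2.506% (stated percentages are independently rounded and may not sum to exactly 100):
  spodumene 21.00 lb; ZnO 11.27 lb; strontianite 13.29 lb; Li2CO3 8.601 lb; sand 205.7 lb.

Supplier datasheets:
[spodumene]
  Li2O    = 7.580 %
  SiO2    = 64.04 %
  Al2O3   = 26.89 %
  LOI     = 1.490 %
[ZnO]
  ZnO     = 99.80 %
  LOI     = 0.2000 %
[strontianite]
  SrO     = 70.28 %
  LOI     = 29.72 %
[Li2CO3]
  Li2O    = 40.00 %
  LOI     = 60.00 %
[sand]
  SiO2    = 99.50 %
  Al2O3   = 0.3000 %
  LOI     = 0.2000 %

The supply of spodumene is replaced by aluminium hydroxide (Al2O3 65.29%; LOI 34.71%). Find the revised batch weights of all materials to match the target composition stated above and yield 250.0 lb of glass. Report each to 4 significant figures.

All internal work maintains exact precision in every operation — rounding to four significant figures extends to every working value as shown. Every reported result takes a single rounding. The derived quantities (glass mass, totals, the yield, five oxide percentages, ignition loss) are re-derived from the batch weights on 250.0 lb of glass at exact precision, exactly as printed in problem or answer.
Per-oxide target masses for 250.0 lb glass:
  Li2O: 2.013% × 250.0 = 5.032 lb
  ZnO: 4.499% × 250.0 = 11.25 lb
  SiO2: 87.25% × 250.0 = 218.1 lb
  SrO: 3.736% × 250.0 = 9.340 lb
  Al2O3: 2.506% × 250.0 = 6.265 lb
Verifying the oxide balance working from each reported weight, relative to the basis at hand (each sum matches its target mass inside rounding margins):
  Li2O: 12.58·0.4000 = 5.032 lb (target 5.032 lb)
  ZnO: 11.27·0.9980 = 11.25 lb (target 11.25 lb)
  SiO2: 219.2·0.9950 = 218.1 lb (target 218.1 lb)
  SrO: 13.29·0.7028 = 9.340 lb (target 9.340 lb)
  Al2O3: 8.588·0.6529 + 219.2·0.003000 = 6.265 lb (target 6.265 lb)
The glass-mass cross-check: total charge less LOI = 250.0 lb (the Σ of target masses is 250.0 lb; the stated basis being 250.0 lb — rounding explains the deltas).
Total batch = Σ batch = 264.9 lb; ignition loss, Σ(batch × LOI) = 14.94 lb; yield: glass divided by total = 94.36%.

Revised batch per 250.0 lb glass:
  aluminium hydroxide: 8.588 lb
  ZnO: 11.27 lb
  strontianite: 13.29 lb
  Li2CO3: 12.58 lb
  sand: 219.2 lb
Total batch = 264.9 lb; LOI loss = 14.94 lb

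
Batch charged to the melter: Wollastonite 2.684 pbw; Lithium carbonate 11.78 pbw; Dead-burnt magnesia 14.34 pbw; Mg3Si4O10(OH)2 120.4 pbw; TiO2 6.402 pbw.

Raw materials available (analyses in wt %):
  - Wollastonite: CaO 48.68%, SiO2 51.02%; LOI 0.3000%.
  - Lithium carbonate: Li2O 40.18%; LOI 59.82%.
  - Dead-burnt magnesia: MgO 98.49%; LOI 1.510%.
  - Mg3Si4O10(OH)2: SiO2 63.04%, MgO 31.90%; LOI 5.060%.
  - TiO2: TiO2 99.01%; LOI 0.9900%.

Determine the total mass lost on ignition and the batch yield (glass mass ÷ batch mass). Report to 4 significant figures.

LOI loss = 13.43 pbw; glass = 142.2 pbw; yield = 91.37%

The intermediate values are rounded off to 4 significant digits wherever printed. All internal work keeps full float precision from start to finish; every reported value is rounded exactly once. All derived quantities, including five oxide percentages, ignition loss, net glass mass, the totals, yield, are recomputed from the weighed amounts per 142.2 pbw of glass at full precision, exactly as shown in question or answer.
LOI of each material in turn:
  Wollastonite: 2.684 × 0.003000 = 0.008052 pbw
  Lithium carbonate: 11.78 × 0.5982 = 7.047 pbw
  Dead-burnt magnesia: 14.34 × 0.01510 = 0.2165 pbw
  Mg3Si4O10(OH)2: 120.4 × 0.05060 = 6.092 pbw
  TiO2: 6.402 × 0.009900 = 0.06338 pbw
Total LOI = 13.43 pbw
Glass = batch − LOI = 155.6 − 13.43 = 142.2 pbw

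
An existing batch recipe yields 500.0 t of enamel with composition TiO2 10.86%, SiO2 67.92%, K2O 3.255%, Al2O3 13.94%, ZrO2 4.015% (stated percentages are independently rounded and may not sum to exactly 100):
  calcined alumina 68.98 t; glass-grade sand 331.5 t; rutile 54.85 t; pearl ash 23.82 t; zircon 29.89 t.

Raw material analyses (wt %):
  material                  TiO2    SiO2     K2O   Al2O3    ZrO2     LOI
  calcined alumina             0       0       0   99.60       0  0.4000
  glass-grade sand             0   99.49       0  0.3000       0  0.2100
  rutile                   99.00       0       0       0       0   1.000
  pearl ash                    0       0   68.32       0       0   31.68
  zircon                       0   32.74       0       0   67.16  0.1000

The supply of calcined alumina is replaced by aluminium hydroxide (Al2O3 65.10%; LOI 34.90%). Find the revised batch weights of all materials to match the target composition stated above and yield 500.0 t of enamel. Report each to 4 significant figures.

Full float precision is held at every stage — the intermediate values are rounded off to 4 significant digits when quoted — every reported value is rounded only once. The derived quantities (ignition loss, the totals, glass mass, yield, five oxide percentages) are carried at exact precision from the batch weights per 500.0 t of glass precisely as stated by the problem or the answer.
Target oxide masses per 500.0 t enamel:
  TiO2: 10.86% × 500.0 = 54.30 t
  SiO2: 67.92% × 500.0 = 339.6 t
  K2O: 3.255% × 500.0 = 16.27 t
  Al2O3: 13.94% × 500.0 = 69.70 t
  ZrO2: 4.015% × 500.0 = 20.08 t
Verifying the oxide balance working from each reported weight, versus the basis set out (sums match the target masses within answer rounding):
  TiO2: 54.85·0.9900 = 54.30 t (target 54.30 t)
  SiO2: 331.5·0.9949 + 29.89·0.3274 = 339.6 t (target 339.6 t)
  K2O: 23.82·0.6832 = 16.27 t (target 16.27 t)
  Al2O3: 105.5·0.6510 + 331.5·0.003000 = 69.68 t (target 69.70 t)
  ZrO2: 29.89·0.6716 = 20.07 t (target 20.08 t)
Auditing the glass mass value: Σ batch − LOI loss = 499.9 t (oxide target masses add up to 500.0 t; stated basis 500.0 t — rounding explains the deltas).
Summing the batch: Σ batch = 545.6 t; Σ batch·LOI gives LOI loss = 45.64 t; as yield: glass ÷ batch → 91.63%.

Revised batch per 500.0 t enamel:
  aluminium hydroxide: 105.5 t
  glass-grade sand: 331.5 t
  rutile: 54.85 t
  pearl ash: 23.82 t
  zircon: 29.89 t
Total batch = 545.6 t; LOI loss = 45.64 t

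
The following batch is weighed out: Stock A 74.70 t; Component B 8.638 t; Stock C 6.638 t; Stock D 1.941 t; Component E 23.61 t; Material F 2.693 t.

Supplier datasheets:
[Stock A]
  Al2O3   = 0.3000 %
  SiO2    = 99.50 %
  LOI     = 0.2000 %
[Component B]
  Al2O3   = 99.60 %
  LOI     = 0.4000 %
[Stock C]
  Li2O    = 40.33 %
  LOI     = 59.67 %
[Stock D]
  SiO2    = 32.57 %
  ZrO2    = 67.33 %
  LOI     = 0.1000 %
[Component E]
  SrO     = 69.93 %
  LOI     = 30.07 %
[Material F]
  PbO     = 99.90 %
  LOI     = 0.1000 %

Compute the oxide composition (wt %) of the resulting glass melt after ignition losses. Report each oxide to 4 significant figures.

Mid-chain values appear, rounded to 4 significant digits, in the working. All arithmetic maintains exact precision in all steps; each reported number is rounded a single time. The derived quantities, including six oxide percentages, ignition loss, the yield, net glass mass, the totals, are rebuilt from the batch weights for 107.0 t of glass at full precision, as set out in either problem or answer.
Oxide masses out of the charge:
  Li2O: 6.638·0.4033 = 2.677 t
  Al2O3: 74.70·0.003000 + 8.638·0.9960 = 8.828 t
  SrO: 23.61·0.6993 = 16.51 t
  SiO2: 74.70·0.9950 + 1.941·0.3257 = 74.96 t
  PbO: 2.693·0.9990 = 2.690 t
  ZrO2: 1.941·0.6733 = 1.307 t
LOI: 74.70·0.002000 + 8.638·0.004000 + 6.638·0.5967 + 1.941·0.001000 + 23.61·0.3007 + 2.693·0.001000 = 11.25 t
batch − LOI leaves glass = 118.2 − 11.25 = 107.0 t (consistent with Σ oxide mass)
each oxide over glass, ×100, is wt %

Glass mass = 107.0 t (batch 118.2 − LOI 11.25).
Composition: Li2O 2.503%, Al2O3 8.252%, SrO 15.43%, SiO2 70.07%, PbO 2.515%, ZrO2 1.222%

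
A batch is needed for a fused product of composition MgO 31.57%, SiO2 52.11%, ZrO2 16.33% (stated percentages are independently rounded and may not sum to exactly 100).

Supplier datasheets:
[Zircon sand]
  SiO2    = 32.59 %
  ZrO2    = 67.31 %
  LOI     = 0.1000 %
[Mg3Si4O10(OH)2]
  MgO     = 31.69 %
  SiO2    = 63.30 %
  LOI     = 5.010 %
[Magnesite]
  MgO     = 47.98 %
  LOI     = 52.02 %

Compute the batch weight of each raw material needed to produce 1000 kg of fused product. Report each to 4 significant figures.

Batch per 1000 kg fused product:
  Zircon sand: 242.6 kg
  Mg3Si4O10(OH)2: 698.3 kg
  Magnesite: 196.8 kg
Total batch = 1138 kg; LOI loss = 137.6 kg; yield = 87.91%

The whole derivation maintains full float precision in all steps; working values appear with 4-significant-digit rounding across the worked steps. Exactly one rounding is applied to every reported number; derived quantities are carried from the batch weights at 1000 kg of glass at full precision (totals, LOI, the yield, net glass mass, three oxide percentages), exactly as shown in problem or answer.
Target masses of each oxide per 1000 kg fused product:
  MgO: 31.57% × 1000 = 315.7 kg
  SiO2: 52.11% × 1000 = 521.1 kg
  ZrO2: 16.33% × 1000 = 163.3 kg
Oxide-by-oxide audit applying the batch weights above, at the basis given (target by target, the sums agree given rounding of the digits):
  MgO: 698.3·0.3169 + 196.8·0.4798 = 315.7 kg (target 315.7 kg)
  SiO2: 242.6·0.3259 + 698.3·0.6330 = 521.1 kg (target 521.1 kg)
  ZrO2: 242.6·0.6731 = 163.3 kg (target 163.3 kg)
Mass balance on the glass: batch total minus LOI = 1000 kg (per-oxide target masses sum to 1000 kg; basis as stated: 1000 kg — rounding explains the deltas).
Whole-batch sum: Σ batch = 1138 kg; the LOI term Σ batch·LOI equals 137.6 kg; yield = glass ÷ total batch = 87.91%.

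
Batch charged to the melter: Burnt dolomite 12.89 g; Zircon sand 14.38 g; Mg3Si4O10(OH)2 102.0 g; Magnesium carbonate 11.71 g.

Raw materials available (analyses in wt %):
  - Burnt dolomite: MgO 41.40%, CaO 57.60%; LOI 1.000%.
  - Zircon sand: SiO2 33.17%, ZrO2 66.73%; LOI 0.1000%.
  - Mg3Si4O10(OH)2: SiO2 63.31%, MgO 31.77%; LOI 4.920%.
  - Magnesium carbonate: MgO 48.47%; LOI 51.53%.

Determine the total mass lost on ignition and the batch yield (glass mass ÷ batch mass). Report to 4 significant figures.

LOI loss = 11.20 g; glass = 129.8 g; yield = 92.06%

Rounding to four significant figures governs every mid-chain value as shown — all arithmetic maintains full precision at each step — each reported number is rounded a single time — derived quantities, which include glass mass, ignition loss, the totals, the yield, four oxide percentages, are computed in full float precision, as written in either problem or answer, starting from the weights on 129.8 g of glass.
Material-by-material LOI:
  Burnt dolomite: 12.89 × 0.01000 = 0.1289 g
  Zircon sand: 14.38 × 0.001000 = 0.01438 g
  Mg3Si4O10(OH)2: 102.0 × 0.04920 = 5.018 g
  Magnesium carbonate: 11.71 × 0.5153 = 6.034 g
Total LOI = 11.20 g
Glass = batch − LOI = 141.0 − 11.20 = 129.8 g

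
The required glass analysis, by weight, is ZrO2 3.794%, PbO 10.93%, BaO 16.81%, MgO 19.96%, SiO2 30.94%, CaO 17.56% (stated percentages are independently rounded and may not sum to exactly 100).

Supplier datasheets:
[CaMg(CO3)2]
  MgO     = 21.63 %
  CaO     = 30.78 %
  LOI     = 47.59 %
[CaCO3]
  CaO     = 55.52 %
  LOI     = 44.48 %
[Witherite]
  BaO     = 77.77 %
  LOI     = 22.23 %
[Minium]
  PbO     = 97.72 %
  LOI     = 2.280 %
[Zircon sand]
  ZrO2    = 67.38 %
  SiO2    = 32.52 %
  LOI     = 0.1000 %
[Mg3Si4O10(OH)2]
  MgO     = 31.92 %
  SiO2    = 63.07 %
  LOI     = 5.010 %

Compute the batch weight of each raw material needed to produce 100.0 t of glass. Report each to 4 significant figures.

Every computation holds exact precision from start to finish; values along the way are printed rounded to four significant figures as written. Each reported number is rounded only once. Derived quantities are computed from the weighed amounts per 100.0 t of glass in full float precision (yield, six oxide percentages, ignition loss, the totals, glass mass), as written in the question or the answer.
Per-oxide target masses for 100.0 t glass:
  ZrO2: 3.794% × 100.0 = 3.794 t
  PbO: 10.93% × 100.0 = 10.93 t
  BaO: 16.81% × 100.0 = 16.81 t
  MgO: 19.96% × 100.0 = 19.96 t
  SiO2: 30.94% × 100.0 = 30.94 t
  CaO: 17.56% × 100.0 = 17.56 t
A balance pass over the oxides, from the weights as reported, under the basis named above (each sum matches its target mass once rounding is allowed for):
  ZrO2: 5.631·0.6738 = 3.794 t (target 3.794 t)
  PbO: 11.19·0.9772 = 10.93 t (target 10.93 t)
  BaO: 21.62·0.7777 = 16.81 t (target 16.81 t)
  MgO: 24.17·0.2163 + 46.15·0.3192 = 19.96 t (target 19.96 t)
  SiO2: 5.631·0.3252 + 46.15·0.6307 = 30.94 t (target 30.94 t)
  CaO: 24.17·0.3078 + 18.23·0.5552 = 17.56 t (target 17.56 t)
The glass-mass cross-check: the batch minus its LOI: 100.0 t (the Σ of target masses is 99.99 t; against the stated basis, 100.0 t — a pure rounding effect).
Whole-batch sum: Σ batch = 127.0 t; ignition loss, Σ(batch × LOI) = 26.99 t; as yield: glass ÷ batch → 78.75%.

Batch per 100.0 t glass:
  CaMg(CO3)2: 24.17 t
  CaCO3: 18.23 t
  Witherite: 21.62 t
  Minium: 11.19 t
  Zircon sand: 5.631 t
  Mg3Si4O10(OH)2: 46.15 t
Total batch = 127.0 t; LOI loss = 26.99 t; yield = 78.75%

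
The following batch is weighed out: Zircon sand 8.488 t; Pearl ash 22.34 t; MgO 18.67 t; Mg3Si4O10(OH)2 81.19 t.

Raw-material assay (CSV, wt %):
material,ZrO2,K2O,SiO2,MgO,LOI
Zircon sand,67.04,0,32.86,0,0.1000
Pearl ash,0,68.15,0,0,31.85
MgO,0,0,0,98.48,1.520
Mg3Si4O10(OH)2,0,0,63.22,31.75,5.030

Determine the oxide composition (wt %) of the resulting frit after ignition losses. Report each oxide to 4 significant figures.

Glass mass = 119.2 t (batch 130.7 − LOI 11.49).
Composition: ZrO2 4.774%, K2O 12.77%, SiO2 45.40%, MgO 37.05%

Intermediates are rounded off to 4 significant digits as shown. All internal work maintains exact precision end to end; every reported number takes just one rounding — all derived quantities (ignition loss, four oxide percentages, totals, glass mass, the yield) are recomputed at exact precision from the weighed amounts on 119.2 t of glass, as quoted within the problem or the answer.
What the batch supplies per oxide:
  ZrO2: 8.488·0.6704 = 5.690 t
  K2O: 22.34·0.6815 = 15.22 t
  SiO2: 8.488·0.3286 + 81.19·0.6322 = 54.12 t
  MgO: 18.67·0.9848 + 81.19·0.3175 = 44.16 t
LOI: 8.488·0.001000 + 22.34·0.3185 + 18.67·0.01520 + 81.19·0.05030 = 11.49 t
Resulting glass, batch − LOI: 130.7 − 11.49 = 119.2 t (matching Σ of the oxides)
oxide / glass × 100 gives the wt %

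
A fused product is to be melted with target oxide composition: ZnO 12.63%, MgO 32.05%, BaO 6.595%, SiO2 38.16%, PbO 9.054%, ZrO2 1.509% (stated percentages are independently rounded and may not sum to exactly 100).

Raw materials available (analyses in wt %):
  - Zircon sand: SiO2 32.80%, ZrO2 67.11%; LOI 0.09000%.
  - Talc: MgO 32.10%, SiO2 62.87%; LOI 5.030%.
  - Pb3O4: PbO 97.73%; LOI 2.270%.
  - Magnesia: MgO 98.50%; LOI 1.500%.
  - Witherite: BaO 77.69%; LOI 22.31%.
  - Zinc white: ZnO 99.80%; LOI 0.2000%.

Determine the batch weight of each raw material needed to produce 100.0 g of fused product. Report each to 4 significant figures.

Every computation keeps full float precision from first step to last; in-progress results appear, rounded to four significant figures, within the worked lines — exactly one rounding lands on every reported number — the derived quantities are computed from the batch weights at 100.0 g of glass at exact precision (six oxide percentages, glass mass, the totals, yield, ignition loss) exactly as printed in question or answer.
The oxide mass targets at 100.0 g fused product:
  ZnO: 12.63% × 100.0 = 12.63 g
  MgO: 32.05% × 100.0 = 32.05 g
  BaO: 6.595% × 100.0 = 6.595 g
  SiO2: 38.16% × 100.0 = 38.16 g
  PbO: 9.054% × 100.0 = 9.054 g
  ZrO2: 1.509% × 100.0 = 1.509 g
Checking each oxide sum with the batch weights as given, under the basis named above (oxide sums agree with the targets net of answer rounding effects):
  ZnO: 12.66·0.9980 = 12.63 g (target 12.63 g)
  MgO: 59.52·0.3210 + 13.14·0.9850 = 32.05 g (target 32.05 g)
  BaO: 8.489·0.7769 = 6.595 g (target 6.595 g)
  SiO2: 2.249·0.3280 + 59.52·0.6287 = 38.16 g (target 38.16 g)
  PbO: 9.264·0.9773 = 9.054 g (target 9.054 g)
  ZrO2: 2.249·0.6711 = 1.509 g (target 1.509 g)
The glass-mass cross-check: the batch minus its LOI: 100.0 g (the Σ of target masses is 100.0 g; basis as stated: 100.0 g — a pure rounding effect).
Whole-batch sum: Σ batch = 105.3 g; loss to ignition Σ batch·LOI = 5.322 g; yield = glass ÷ total batch = 94.95%.

Batch per 100.0 g fused product:
  Zircon sand: 2.249 g
  Talc: 59.52 g
  Pb3O4: 9.264 g
  Magnesia: 13.14 g
  Witherite: 8.489 g
  Zinc white: 12.66 g
Total batch = 105.3 g; LOI loss = 5.322 g; yield = 94.95%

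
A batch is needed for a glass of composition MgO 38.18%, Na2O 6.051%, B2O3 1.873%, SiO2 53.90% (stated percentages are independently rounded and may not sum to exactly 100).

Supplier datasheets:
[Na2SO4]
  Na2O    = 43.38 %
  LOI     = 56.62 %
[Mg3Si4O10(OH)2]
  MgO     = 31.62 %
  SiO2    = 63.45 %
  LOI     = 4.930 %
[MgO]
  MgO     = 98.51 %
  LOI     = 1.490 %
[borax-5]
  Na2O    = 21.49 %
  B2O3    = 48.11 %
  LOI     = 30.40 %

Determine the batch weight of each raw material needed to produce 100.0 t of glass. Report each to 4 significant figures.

Batch per 100.0 t glass:
  Na2SO4: 12.02 t
  Mg3Si4O10(OH)2: 84.95 t
  MgO: 11.49 t
  borax-5: 3.893 t
Total batch = 112.4 t; LOI loss = 12.35 t; yield = 89.01%

All arithmetic keeps exact precision at all times; intermediates are printed (rounded to 4 significant digits) between the steps. Every reported number is rounded a single time — all derived quantities, including the totals, four oxide percentages, the yield, LOI, glass mass, are carried from the weighed amounts per 100.0 t of glass at exact precision precisely as stated by problem or answer.
Oxide-by-oxide targets in 100.0 t glass:
  MgO: 38.18% × 100.0 = 38.18 t
  Na2O: 6.051% × 100.0 = 6.051 t
  B2O3: 1.873% × 100.0 = 1.873 t
  SiO2: 53.90% × 100.0 = 53.90 t
Checking each oxide sum with the batch weights as given, per the basis as stated (each sum matches its target mass once rounding is allowed for):
  MgO: 84.95·0.3162 + 11.49·0.9851 = 38.18 t (target 38.18 t)
  Na2O: 12.02·0.4338 + 3.893·0.2149 = 6.051 t (target 6.051 t)
  B2O3: 3.893·0.4811 = 1.873 t (target 1.873 t)
  SiO2: 84.95·0.6345 = 53.90 t (target 53.90 t)
The glass-mass cross-check: total batch − LOI = 100.0 t (the targets, summed, come to 100.0 t; basis as stated: 100.0 t — differing by rounding only).
Batch grand total — Σ batch = 112.4 t; Σ batch·LOI gives LOI loss = 12.35 t; as yield: glass ÷ batch → 89.01%.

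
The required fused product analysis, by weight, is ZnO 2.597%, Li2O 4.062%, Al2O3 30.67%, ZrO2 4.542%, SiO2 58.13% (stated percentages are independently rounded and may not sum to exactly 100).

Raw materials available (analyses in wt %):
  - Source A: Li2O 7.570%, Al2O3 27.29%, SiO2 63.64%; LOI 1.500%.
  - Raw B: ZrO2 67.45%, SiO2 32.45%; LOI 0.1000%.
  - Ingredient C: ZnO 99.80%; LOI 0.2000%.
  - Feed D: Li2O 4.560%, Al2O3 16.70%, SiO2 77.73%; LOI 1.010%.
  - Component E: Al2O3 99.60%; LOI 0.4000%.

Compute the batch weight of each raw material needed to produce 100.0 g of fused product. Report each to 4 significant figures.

Batch per 100.0 g fused product:
  Source A: 20.33 g
  Raw B: 6.734 g
  Ingredient C: 2.602 g
  Feed D: 55.33 g
  Component E: 15.95 g
Total batch = 100.9 g; LOI loss = 0.9395 g; yield = 99.07%

The working math maintains full float precision from start to finish; values along the way are shown, rounded to four significant digits, at each printed step — every reported figure carries a single rounding — derived quantities are carried from the batch weights for 100.0 g of glass in exact precision (LOI, totals, net glass mass, five oxide percentages, yield), exactly as printed in the question or the answer.
Oxide mass targets, per 100.0 g fused product:
  ZnO: 2.597% × 100.0 = 2.597 g
  Li2O: 4.062% × 100.0 = 4.062 g
  Al2O3: 30.67% × 100.0 = 30.67 g
  ZrO2: 4.542% × 100.0 = 4.542 g
  SiO2: 58.13% × 100.0 = 58.13 g
Sums-versus-targets review on the weights just shown, relative to the basis at hand (sum by sum, the targets are met exact up to rounding of places):
  ZnO: 2.602·0.9980 = 2.597 g (target 2.597 g)
  Li2O: 20.33·0.07570 + 55.33·0.04560 = 4.062 g (target 4.062 g)
  Al2O3: 20.33·0.2729 + 55.33·0.1670 + 15.95·0.9960 = 30.67 g (target 30.67 g)
  ZrO2: 6.734·0.6745 = 4.542 g (target 4.542 g)
  SiO2: 20.33·0.6364 + 6.734·0.3245 + 55.33·0.7773 = 58.13 g (target 58.13 g)
The glass-mass cross-check: total charge less LOI = 100.0 g (the Σ of target masses is 100.0 g; against the stated basis, 100.0 g — differing by rounding only).
Total batch = Σ batch = 100.9 g; Σ batch·LOI gives LOI loss = 0.9395 g; yield = glass ÷ total batch = 99.07%.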